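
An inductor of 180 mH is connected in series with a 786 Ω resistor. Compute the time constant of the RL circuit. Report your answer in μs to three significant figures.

τ = L/R = (0.18 H)/(786 Ω) = 2.290×10^-4 s.

τ ≈ 229 μs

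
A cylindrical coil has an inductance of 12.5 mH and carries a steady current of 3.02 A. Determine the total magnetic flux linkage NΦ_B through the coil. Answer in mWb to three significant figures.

From L = NΦ_B/I, the flux linkage is NΦ_B = LI.
NΦ_B = (1.250×10^-2 H)(3.02 A) = 3.775×10^-2 Wb.

NΦ_B ≈ 37.8 mWb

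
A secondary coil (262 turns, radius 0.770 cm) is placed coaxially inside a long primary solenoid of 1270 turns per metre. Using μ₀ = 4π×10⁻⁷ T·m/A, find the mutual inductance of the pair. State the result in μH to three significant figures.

M ≈ 77.9 μH

The outer solenoid produces a uniform field B₁ = μ₀n₁I₁ across the inner coil,
so the flux linkage is N₂Φ = N₂B₁A₂ = μ₀n₁N₂A₂·I₁, giving M = μ₀n₁N₂A₂.
A₂ = πr² = π(7.700×10^-3 m)² = 1.863×10^-4 m².
M = (4π×10⁻⁷)(1270)(262)(1.863×10^-4) = 7.788×10^-5 H.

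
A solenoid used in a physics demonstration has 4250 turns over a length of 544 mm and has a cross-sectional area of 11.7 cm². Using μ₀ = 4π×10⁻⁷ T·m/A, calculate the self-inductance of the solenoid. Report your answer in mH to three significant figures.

L ≈ 48.8 mH

A = 11.7 cm² = 1.170×10^-3 m².
For a long solenoid, L = μ₀N²A/ℓ.
L = (4π×10⁻⁷)(4250)²(1.170×10^-3)/(0.544 m) = 4.882×10^-2 H.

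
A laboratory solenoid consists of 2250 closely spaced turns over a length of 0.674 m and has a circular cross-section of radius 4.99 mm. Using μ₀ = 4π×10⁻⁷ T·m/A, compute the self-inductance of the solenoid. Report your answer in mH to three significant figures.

A = πr² = π(4.990×10^-3 m)² = 7.823×10^-5 m².
For a long solenoid, L = μ₀N²A/ℓ.
L = (4π×10⁻⁷)(2250)²(7.823×10^-5)/(0.674 m) = 7.384×10^-4 H.

L ≈ 0.738 mH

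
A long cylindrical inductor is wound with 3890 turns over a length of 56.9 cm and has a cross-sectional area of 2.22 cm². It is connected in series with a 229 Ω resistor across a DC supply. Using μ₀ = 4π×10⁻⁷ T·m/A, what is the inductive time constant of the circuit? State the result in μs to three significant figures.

τ ≈ 32.4 μs

A = 2.22 cm² = 2.220×10^-4 m².
L = μ₀N²A/ℓ = (4π×10⁻⁷)(3890)²(2.220×10^-4)/(0.569) = 7.419×10^-3 H.
τ = L/R = (7.419×10^-3)/(229) = 3.240×10^-5 s.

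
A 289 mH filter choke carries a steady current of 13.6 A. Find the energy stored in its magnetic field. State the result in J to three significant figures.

Stored magnetic energy: U = ½LI².
U = ½(0.289 H)(13.6 A)² = 26.73 J.

U ≈ 26.7 J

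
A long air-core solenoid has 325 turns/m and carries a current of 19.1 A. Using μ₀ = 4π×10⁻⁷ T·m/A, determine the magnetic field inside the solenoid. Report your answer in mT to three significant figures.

Inside a long solenoid, B = μ₀nI.
B = (4π×10⁻⁷)(325 m⁻¹)(19.1 A) = 7.801×10^-3 T.

B ≈ 7.80 mT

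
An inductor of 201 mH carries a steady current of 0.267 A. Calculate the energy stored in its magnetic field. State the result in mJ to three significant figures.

Stored magnetic energy: U = ½LI².
U = ½(0.201 H)(0.267 A)² = 7.1645×10^-3 J.

U ≈ 7.16 mJ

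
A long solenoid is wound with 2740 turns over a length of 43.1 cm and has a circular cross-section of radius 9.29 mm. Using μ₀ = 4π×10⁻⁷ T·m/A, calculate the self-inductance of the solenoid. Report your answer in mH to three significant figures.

A = πr² = π(9.290×10^-3 m)² = 2.711×10^-4 m².
For a long solenoid, L = μ₀N²A/ℓ.
L = (4π×10⁻⁷)(2740)²(2.711×10^-4)/(0.431 m) = 5.9349×10^-3 H.

L ≈ 5.93 mH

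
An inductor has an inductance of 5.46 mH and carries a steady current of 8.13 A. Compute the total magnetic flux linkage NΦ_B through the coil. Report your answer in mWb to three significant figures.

From L = NΦ_B/I, the flux linkage is NΦ_B = LI.
NΦ_B = (5.460×10^-3 H)(8.13 A) = 4.439×10^-2 Wb.

NΦ_B ≈ 44.4 mWb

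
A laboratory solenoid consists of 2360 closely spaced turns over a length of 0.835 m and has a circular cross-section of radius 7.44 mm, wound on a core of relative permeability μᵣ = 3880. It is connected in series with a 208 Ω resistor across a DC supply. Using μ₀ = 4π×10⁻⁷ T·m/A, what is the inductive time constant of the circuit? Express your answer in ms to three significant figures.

A = πr² = π(7.440×10^-3 m)² = 1.739×10^-4 m².
L = μ₀μᵣN²A/ℓ = (4π×10⁻⁷)(3880)(2360)²(1.739×10^-4)/(0.835) = 5.656 H.
τ = L/R = (5.656)/(208) = 2.719×10^-2 s.

τ ≈ 27.2 ms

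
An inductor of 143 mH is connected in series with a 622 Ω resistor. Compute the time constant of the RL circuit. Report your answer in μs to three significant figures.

τ ≈ 230 μs

τ = L/R = (0.143 H)/(622 Ω) = 2.299×10^-4 s.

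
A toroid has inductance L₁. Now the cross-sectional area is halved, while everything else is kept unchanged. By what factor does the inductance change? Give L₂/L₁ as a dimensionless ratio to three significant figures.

L₂/L₁ = 0.500

For a toroid, L ∝ μᵣN²A/R.
L₂/L₁ = (0.5) = 0.500.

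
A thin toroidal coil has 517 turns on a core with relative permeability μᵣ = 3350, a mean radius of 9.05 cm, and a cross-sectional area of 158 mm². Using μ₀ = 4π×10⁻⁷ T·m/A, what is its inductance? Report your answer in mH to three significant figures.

L ≈ 313 mH

For a thin toroid, L = μ₀μᵣN²A/(2πR).
L = (4π×10⁻⁷)(3350)(517)²(1.580×10^-4) / (2π×9.050×10^-2 m) = 0.3127 H.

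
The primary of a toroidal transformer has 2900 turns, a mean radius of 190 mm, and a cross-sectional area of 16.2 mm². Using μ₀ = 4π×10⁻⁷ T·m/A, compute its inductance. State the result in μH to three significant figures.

For a thin toroid, L = μ₀N²A/(2πR).
L = (4π×10⁻⁷)(2900)²(1.620×10^-5) / (2π×0.19 m) = 1.434×10^-4 H.

L ≈ 143 μH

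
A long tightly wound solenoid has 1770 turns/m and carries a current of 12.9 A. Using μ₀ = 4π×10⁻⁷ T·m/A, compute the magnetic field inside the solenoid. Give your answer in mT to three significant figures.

B ≈ 28.7 mT

Inside a long solenoid, B = μ₀nI.
B = (4π×10⁻⁷)(1.770×10^3 m⁻¹)(12.9 A) = 2.869×10^-2 T.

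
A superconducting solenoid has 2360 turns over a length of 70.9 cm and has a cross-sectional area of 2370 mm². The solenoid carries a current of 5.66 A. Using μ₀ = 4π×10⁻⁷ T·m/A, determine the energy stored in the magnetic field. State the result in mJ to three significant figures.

A = 2370 mm² = 2.370×10^-3 m².
L = μ₀N²A/ℓ = (4π×10⁻⁷)(2360)²(2.370×10^-3)/(0.709) = 2.340×10^-2 H.
U = ½LI² = ½(2.340×10^-2)(5.66)² = 0.3747 J.

U ≈ 375 mJ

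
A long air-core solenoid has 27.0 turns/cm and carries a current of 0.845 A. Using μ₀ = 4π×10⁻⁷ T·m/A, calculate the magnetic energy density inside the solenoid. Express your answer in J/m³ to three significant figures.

B = μ₀nI = (4π×10⁻⁷)(2.700×10^3)(0.845) = 2.867×10^-3 T.
u = B²/(2μ₀) = (2.867×10^-3)²/(2×4π×10⁻⁷) = 3.271 J/m³.

u ≈ 3.27 J/m³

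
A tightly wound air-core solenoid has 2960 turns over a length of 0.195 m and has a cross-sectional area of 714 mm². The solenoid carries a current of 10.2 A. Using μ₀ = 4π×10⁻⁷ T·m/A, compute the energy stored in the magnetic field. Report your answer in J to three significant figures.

U ≈ 2.10 J

A = 714 mm² = 7.140×10^-4 m².
L = μ₀N²A/ℓ = (4π×10⁻⁷)(2960)²(7.140×10^-4)/(0.195) = 4.031×10^-2 H.
U = ½LI² = ½(4.031×10^-2)(10.2)² = 2.097 J.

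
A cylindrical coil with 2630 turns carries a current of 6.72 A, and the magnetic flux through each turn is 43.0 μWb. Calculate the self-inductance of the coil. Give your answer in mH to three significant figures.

Self-inductance is defined by L = NΦ_B/I (flux linkage over current).
L = (2630)(4.300×10^-5 Wb)/(6.72 A) = 1.683×10^-2 H.

L ≈ 16.8 mH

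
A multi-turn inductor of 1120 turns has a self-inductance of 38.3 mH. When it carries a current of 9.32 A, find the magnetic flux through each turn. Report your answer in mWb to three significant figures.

From L = NΦ_B/I, the flux per turn is Φ_B = LI/N.
Φ_B = (3.830×10^-2 H)(9.32 A)/1120 = 3.187×10^-4 Wb.

Φ_B ≈ 0.319 mWb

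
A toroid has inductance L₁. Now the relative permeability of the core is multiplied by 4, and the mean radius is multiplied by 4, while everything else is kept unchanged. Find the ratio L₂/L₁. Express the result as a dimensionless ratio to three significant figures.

L₂/L₁ = 1.00

For a toroid, L ∝ μᵣN²A/R.
L₂/L₁ = (4) × (4)^-1 = 1.00.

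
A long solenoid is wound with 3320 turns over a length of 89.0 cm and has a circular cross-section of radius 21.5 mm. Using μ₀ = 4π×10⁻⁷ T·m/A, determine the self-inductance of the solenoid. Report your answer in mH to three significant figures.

A = πr² = π(2.150×10^-2 m)² = 1.452×10^-3 m².
For a long solenoid, L = μ₀N²A/ℓ.
L = (4π×10⁻⁷)(3320)²(1.452×10^-3)/(0.89 m) = 2.260×10^-2 H.

L ≈ 22.6 mH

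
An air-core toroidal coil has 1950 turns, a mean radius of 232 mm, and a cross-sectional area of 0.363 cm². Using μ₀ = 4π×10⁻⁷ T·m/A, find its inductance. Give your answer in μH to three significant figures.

For a thin toroid, L = μ₀N²A/(2πR).
L = (4π×10⁻⁷)(1950)²(3.630×10^-5) / (2π×0.232 m) = 1.190×10^-4 H.

L ≈ 119 μH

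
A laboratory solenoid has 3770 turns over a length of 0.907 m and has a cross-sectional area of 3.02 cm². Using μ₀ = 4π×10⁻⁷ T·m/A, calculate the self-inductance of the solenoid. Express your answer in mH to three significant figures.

L ≈ 5.95 mH

A = 3.02 cm² = 3.020×10^-4 m².
For a long solenoid, L = μ₀N²A/ℓ.
L = (4π×10⁻⁷)(3770)²(3.020×10^-4)/(0.907 m) = 5.947×10^-3 H.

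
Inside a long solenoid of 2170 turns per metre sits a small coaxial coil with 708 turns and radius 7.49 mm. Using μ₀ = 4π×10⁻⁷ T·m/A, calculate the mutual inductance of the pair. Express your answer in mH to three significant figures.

The outer solenoid produces a uniform field B₁ = μ₀n₁I₁ across the inner coil,
so the flux linkage is N₂Φ = N₂B₁A₂ = μ₀n₁N₂A₂·I₁, giving M = μ₀n₁N₂A₂.
A₂ = πr² = π(7.490×10^-3 m)² = 1.762×10^-4 m².
M = (4π×10⁻⁷)(2170)(708)(1.762×10^-4) = 3.403×10^-4 H.

M ≈ 0.340 mH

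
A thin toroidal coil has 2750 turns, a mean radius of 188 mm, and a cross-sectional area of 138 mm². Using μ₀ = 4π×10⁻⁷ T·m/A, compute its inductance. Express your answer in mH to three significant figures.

L ≈ 1.11 mH

For a thin toroid, L = μ₀N²A/(2πR).
L = (4π×10⁻⁷)(2750)²(1.380×10^-4) / (2π×0.188 m) = 1.110×10^-3 H.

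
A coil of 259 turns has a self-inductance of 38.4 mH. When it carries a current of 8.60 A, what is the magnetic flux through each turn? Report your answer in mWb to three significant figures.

Φ_B ≈ 1.28 mWb

From L = NΦ_B/I, the flux per turn is Φ_B = LI/N.
Φ_B = (3.840×10^-2 H)(8.60 A)/259 = 1.275×10^-3 Wb.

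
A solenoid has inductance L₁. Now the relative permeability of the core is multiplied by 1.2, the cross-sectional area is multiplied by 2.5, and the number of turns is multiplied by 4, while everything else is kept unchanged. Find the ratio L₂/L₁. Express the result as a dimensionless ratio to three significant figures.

L₂/L₁ = 48.0

For a solenoid, L ∝ μᵣN²A/ℓ.
L₂/L₁ = (1.2) × (2.5) × (4)^2 = 48.0.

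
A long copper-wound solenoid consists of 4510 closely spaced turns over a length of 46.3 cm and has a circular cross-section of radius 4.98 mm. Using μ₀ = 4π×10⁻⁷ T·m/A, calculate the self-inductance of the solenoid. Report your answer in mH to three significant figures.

L ≈ 4.30 mH

A = πr² = π(4.980×10^-3 m)² = 7.791×10^-5 m².
For a long solenoid, L = μ₀N²A/ℓ.
L = (4π×10⁻⁷)(4510)²(7.791×10^-5)/(0.463 m) = 4.301×10^-3 H.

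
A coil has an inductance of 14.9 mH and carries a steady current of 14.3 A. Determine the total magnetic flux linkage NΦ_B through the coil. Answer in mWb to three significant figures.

From L = NΦ_B/I, the flux linkage is NΦ_B = LI.
NΦ_B = (1.490×10^-2 H)(14.3 A) = 0.2131 Wb.

NΦ_B ≈ 213 mWb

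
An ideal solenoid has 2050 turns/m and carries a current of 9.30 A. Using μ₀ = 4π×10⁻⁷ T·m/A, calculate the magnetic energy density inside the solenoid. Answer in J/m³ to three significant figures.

B = μ₀nI = (4π×10⁻⁷)(2.050×10^3)(9.30) = 2.396×10^-2 T.
u = B²/(2μ₀) = (2.396×10^-2)²/(2×4π×10⁻⁷) = 228.4 J/m³.

u ≈ 228 J/m³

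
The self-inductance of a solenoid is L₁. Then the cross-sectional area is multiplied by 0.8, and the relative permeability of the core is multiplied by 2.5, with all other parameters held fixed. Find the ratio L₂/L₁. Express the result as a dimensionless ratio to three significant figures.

L₂/L₁ = 2.00

For a solenoid, L ∝ μᵣN²A/ℓ.
L₂/L₁ = (0.8) × (2.5) = 2.00.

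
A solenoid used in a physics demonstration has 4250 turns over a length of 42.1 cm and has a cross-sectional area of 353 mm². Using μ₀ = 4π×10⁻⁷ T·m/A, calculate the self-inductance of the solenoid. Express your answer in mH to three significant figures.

A = 353 mm² = 3.530×10^-4 m².
For a long solenoid, L = μ₀N²A/ℓ.
L = (4π×10⁻⁷)(4250)²(3.530×10^-4)/(0.421 m) = 1.903×10^-2 H.

L ≈ 19.0 mH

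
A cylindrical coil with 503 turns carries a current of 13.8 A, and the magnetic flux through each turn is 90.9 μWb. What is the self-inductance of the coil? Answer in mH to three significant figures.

Self-inductance is defined by L = NΦ_B/I (flux linkage over current).
L = (503)(9.090×10^-5 Wb)/(13.8 A) = 3.313×10^-3 H.

L ≈ 3.31 mH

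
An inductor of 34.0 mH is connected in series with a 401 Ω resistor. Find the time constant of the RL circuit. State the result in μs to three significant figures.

τ ≈ 84.8 μs

τ = L/R = (3.400×10^-2 H)/(401 Ω) = 8.479×10^-5 s.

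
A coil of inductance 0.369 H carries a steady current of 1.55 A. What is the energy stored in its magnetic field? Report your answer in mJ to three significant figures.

Stored magnetic energy: U = ½LI².
U = ½(0.369 H)(1.55 A)² = 0.4433 J.

U ≈ 443 mJ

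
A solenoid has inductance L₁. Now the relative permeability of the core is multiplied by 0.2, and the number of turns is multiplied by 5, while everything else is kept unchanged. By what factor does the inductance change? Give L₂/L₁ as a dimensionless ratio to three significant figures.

For a solenoid, L ∝ μᵣN²A/ℓ.
L₂/L₁ = (0.2) × (5)^2 = 5.00.

L₂/L₁ = 5.00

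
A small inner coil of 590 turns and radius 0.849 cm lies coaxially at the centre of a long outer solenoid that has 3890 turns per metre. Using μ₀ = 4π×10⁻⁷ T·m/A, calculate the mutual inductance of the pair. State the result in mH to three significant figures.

M ≈ 0.653 mH

The outer solenoid produces a uniform field B₁ = μ₀n₁I₁ across the inner coil,
so the flux linkage is N₂Φ = N₂B₁A₂ = μ₀n₁N₂A₂·I₁, giving M = μ₀n₁N₂A₂.
A₂ = πr² = π(8.490×10^-3 m)² = 2.264×10^-4 m².
M = (4π×10⁻⁷)(3890)(590)(2.264×10^-4) = 6.531×10^-4 H.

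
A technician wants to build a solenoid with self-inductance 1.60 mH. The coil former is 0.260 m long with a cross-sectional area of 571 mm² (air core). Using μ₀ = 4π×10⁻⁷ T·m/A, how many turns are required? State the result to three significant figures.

A = 571 mm² = 5.710×10^-4 m².
From L = μ₀N²A/ℓ, N = √(Lℓ / (μ₀A)).
N = √[(1.600×10^-3)(0.26) / ((4π×10⁻⁷)×5.710×10^-4)] = √(5.798×10^5) ≈ 761.4.

N ≈ 761 turns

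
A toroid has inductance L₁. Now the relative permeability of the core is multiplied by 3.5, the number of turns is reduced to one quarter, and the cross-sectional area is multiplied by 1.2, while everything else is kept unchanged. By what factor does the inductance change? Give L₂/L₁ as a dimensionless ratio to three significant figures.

For a toroid, L ∝ μᵣN²A/R.
L₂/L₁ = (3.5) × (0.25)^2 × (1.2) = 0.263.

L₂/L₁ = 0.263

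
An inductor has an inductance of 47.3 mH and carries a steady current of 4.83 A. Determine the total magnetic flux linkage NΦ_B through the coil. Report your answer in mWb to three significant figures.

From L = NΦ_B/I, the flux linkage is NΦ_B = LI.
NΦ_B = (4.730×10^-2 H)(4.83 A) = 0.22846 Wb.

NΦ_B ≈ 228 mWb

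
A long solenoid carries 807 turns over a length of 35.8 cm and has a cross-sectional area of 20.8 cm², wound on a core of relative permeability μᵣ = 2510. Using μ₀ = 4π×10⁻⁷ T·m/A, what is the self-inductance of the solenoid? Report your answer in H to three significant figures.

A = 20.8 cm² = 2.080×10^-3 m².
For a long solenoid, L = μ₀μᵣN²A/ℓ.
L = (4π×10⁻⁷)(2510)(807)²(2.080×10^-3)/(0.358 m) = 11.93 H.

L ≈ 11.9 H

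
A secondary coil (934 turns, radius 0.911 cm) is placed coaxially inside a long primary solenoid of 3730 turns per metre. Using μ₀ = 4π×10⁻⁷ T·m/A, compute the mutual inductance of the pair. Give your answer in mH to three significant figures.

M ≈ 1.14 mH

The outer solenoid produces a uniform field B₁ = μ₀n₁I₁ across the inner coil,
so the flux linkage is N₂Φ = N₂B₁A₂ = μ₀n₁N₂A₂·I₁, giving M = μ₀n₁N₂A₂.
A₂ = πr² = π(9.110×10^-3 m)² = 2.607×10^-4 m².
M = (4π×10⁻⁷)(3730)(934)(2.607×10^-4) = 1.141×10^-3 H.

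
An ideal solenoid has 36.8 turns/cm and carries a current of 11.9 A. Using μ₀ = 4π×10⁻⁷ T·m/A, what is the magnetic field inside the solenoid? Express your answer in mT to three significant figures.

Inside a long solenoid, B = μ₀nI.
B = (4π×10⁻⁷)(3.680×10^3 m⁻¹)(11.9 A) = 5.503×10^-2 T.

B ≈ 55.0 mT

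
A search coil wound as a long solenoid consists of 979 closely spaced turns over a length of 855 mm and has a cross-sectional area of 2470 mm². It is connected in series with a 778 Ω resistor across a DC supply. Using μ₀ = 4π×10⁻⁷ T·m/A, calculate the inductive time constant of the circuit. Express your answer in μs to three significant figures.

A = 2470 mm² = 2.470×10^-3 m².
L = μ₀N²A/ℓ = (4π×10⁻⁷)(979)²(2.470×10^-3)/(0.855) = 3.479×10^-3 H.
τ = L/R = (3.479×10^-3)/(778) = 4.472×10^-6 s.

τ ≈ 4.47 μs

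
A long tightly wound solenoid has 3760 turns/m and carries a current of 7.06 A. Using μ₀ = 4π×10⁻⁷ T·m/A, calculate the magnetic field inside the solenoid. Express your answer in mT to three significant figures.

Inside a long solenoid, B = μ₀nI.
B = (4π×10⁻⁷)(3.760×10^3 m⁻¹)(7.06 A) = 3.336×10^-2 T.

B ≈ 33.4 mT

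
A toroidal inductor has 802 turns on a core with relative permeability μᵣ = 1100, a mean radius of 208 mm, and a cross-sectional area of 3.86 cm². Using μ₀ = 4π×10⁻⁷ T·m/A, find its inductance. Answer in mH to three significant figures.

L ≈ 263 mH

For a thin toroid, L = μ₀μᵣN²A/(2πR).
L = (4π×10⁻⁷)(1100)(802)²(3.860×10^-4) / (2π×0.208 m) = 0.2626 H.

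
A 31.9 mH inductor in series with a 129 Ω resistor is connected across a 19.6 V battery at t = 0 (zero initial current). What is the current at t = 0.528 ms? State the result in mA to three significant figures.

τ = L/R = 3.190×10^-2/129 = 2.473×10^-4 s; final current I_∞ = ε/R = 19.6/129 = 0.1519 A.
I(t) = I_∞(1 − e^(−t/τ)) with t/τ = 2.135.
I = (0.1519)(1 − e^(−2.135)) = 0.134 A.

I ≈ 134 mA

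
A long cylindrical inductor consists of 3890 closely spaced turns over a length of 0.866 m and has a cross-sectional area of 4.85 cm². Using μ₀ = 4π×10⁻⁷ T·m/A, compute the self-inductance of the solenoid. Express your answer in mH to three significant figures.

A = 4.85 cm² = 4.850×10^-4 m².
For a long solenoid, L = μ₀N²A/ℓ.
L = (4π×10⁻⁷)(3890)²(4.850×10^-4)/(0.866 m) = 1.06496×10^-2 H.

L ≈ 10.6 mH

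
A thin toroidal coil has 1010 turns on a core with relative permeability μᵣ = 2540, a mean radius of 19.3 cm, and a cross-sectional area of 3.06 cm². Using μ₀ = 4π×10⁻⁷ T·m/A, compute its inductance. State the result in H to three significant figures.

For a thin toroid, L = μ₀μᵣN²A/(2πR).
L = (4π×10⁻⁷)(2540)(1010)²(3.060×10^-4) / (2π×0.193 m) = 0.8216 H.

L ≈ 0.822 H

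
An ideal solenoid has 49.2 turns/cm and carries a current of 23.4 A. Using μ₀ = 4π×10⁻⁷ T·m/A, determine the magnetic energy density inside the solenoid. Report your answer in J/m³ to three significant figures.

B = μ₀nI = (4π×10⁻⁷)(4.920×10^3)(23.4) = 0.1447 T.
u = B²/(2μ₀) = (0.1447)²/(2×4π×10⁻⁷) = 8.328×10^3 J/m³.

u ≈ 8330 J/m³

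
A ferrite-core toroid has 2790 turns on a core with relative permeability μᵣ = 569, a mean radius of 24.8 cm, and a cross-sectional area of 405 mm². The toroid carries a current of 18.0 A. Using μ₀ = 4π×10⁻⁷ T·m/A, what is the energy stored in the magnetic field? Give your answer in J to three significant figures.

U ≈ 234 J

L = μ₀μᵣN²A/(2πR) = (4π×10⁻⁷)(569)(2790)²(4.050×10^-4)/(2π×0.248) = 1.447 H.
U = ½LI² = ½(1.447)(18.0)² = 234.4 J.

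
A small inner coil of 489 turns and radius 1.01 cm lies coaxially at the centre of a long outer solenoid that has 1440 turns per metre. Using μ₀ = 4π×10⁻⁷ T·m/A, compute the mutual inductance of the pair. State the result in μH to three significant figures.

M ≈ 284 μH

The outer solenoid produces a uniform field B₁ = μ₀n₁I₁ across the inner coil,
so the flux linkage is N₂Φ = N₂B₁A₂ = μ₀n₁N₂A₂·I₁, giving M = μ₀n₁N₂A₂.
A₂ = πr² = π(1.010×10^-2 m)² = 3.2047×10^-4 m².
M = (4π×10⁻⁷)(1440)(489)(3.2047×10^-4) = 2.836×10^-4 H.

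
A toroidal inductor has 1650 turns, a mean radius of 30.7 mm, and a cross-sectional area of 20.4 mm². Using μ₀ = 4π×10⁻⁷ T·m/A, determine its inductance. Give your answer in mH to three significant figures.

L ≈ 0.362 mH

For a thin toroid, L = μ₀N²A/(2πR).
L = (4π×10⁻⁷)(1650)²(2.040×10^-5) / (2π×3.070×10^-2 m) = 3.618×10^-4 H.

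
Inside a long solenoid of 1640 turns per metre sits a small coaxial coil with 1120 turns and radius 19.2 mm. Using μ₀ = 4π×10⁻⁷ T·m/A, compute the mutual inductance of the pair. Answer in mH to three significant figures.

The outer solenoid produces a uniform field B₁ = μ₀n₁I₁ across the inner coil,
so the flux linkage is N₂Φ = N₂B₁A₂ = μ₀n₁N₂A₂·I₁, giving M = μ₀n₁N₂A₂.
A₂ = πr² = π(1.920×10^-2 m)² = 1.158×10^-3 m².
M = (4π×10⁻⁷)(1640)(1120)(1.158×10^-3) = 2.673×10^-3 H.

M ≈ 2.67 mH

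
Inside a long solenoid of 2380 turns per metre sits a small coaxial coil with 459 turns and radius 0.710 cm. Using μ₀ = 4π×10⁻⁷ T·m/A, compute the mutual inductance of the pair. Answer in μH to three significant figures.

M ≈ 217 μH

The outer solenoid produces a uniform field B₁ = μ₀n₁I₁ across the inner coil,
so the flux linkage is N₂Φ = N₂B₁A₂ = μ₀n₁N₂A₂·I₁, giving M = μ₀n₁N₂A₂.
A₂ = πr² = π(7.100×10^-3 m)² = 1.584×10^-4 m².
M = (4π×10⁻⁷)(2380)(459)(1.584×10^-4) = 2.174×10^-4 H.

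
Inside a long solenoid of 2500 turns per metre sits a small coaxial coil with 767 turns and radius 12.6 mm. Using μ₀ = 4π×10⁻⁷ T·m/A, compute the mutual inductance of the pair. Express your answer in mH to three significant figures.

The outer solenoid produces a uniform field B₁ = μ₀n₁I₁ across the inner coil,
so the flux linkage is N₂Φ = N₂B₁A₂ = μ₀n₁N₂A₂·I₁, giving M = μ₀n₁N₂A₂.
A₂ = πr² = π(1.260×10^-2 m)² = 4.988×10^-4 m².
M = (4π×10⁻⁷)(2500)(767)(4.988×10^-4) = 1.202×10^-3 H.

M ≈ 1.20 mH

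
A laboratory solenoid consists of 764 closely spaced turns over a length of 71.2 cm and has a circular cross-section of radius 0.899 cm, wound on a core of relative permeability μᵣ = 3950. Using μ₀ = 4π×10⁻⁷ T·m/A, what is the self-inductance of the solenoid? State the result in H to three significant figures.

A = πr² = π(8.990×10^-3 m)² = 2.539×10^-4 m².
For a long solenoid, L = μ₀μᵣN²A/ℓ.
L = (4π×10⁻⁷)(3950)(764)²(2.539×10^-4)/(0.712 m) = 1.033 H.

L ≈ 1.03 H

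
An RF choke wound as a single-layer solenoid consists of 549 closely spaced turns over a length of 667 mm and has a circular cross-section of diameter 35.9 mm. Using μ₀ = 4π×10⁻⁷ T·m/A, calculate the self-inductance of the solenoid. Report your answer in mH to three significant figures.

L ≈ 0.575 mH

A = π(d/2)² = π(1.795×10^-2 m)² = 1.012×10^-3 m².
For a long solenoid, L = μ₀N²A/ℓ.
L = (4π×10⁻⁷)(549)²(1.012×10^-3)/(0.667 m) = 5.748×10^-4 H.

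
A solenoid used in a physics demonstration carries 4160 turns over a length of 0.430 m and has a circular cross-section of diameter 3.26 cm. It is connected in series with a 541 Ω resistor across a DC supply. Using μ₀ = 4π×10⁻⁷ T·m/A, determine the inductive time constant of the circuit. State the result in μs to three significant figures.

A = π(d/2)² = π(1.630×10^-2 m)² = 8.347×10^-4 m².
L = μ₀N²A/ℓ = (4π×10⁻⁷)(4160)²(8.347×10^-4)/(0.43) = 4.221×10^-2 H.
τ = L/R = (4.221×10^-2)/(541) = 7.803×10^-5 s.

τ ≈ 78.0 μs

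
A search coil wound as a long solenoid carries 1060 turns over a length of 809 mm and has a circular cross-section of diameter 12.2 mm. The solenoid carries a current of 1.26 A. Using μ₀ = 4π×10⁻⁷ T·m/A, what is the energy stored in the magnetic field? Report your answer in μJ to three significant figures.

A = π(d/2)² = π(6.100×10^-3 m)² = 1.169×10^-4 m².
L = μ₀N²A/ℓ = (4π×10⁻⁷)(1060)²(1.169×10^-4)/(0.809) = 2.040×10^-4 H.
U = ½LI² = ½(2.040×10^-4)(1.26)² = 1.620×10^-4 J.

U ≈ 162 μJ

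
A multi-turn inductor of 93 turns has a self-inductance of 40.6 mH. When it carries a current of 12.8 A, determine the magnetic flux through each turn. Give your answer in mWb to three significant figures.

Φ_B ≈ 5.59 mWb

From L = NΦ_B/I, the flux per turn is Φ_B = LI/N.
Φ_B = (4.060×10^-2 H)(12.8 A)/93 = 5.588×10^-3 Wb.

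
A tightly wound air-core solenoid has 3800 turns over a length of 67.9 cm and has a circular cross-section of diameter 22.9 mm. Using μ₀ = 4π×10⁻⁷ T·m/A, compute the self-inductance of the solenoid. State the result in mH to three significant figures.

A = π(d/2)² = π(1.145×10^-2 m)² = 4.119×10^-4 m².
For a long solenoid, L = μ₀N²A/ℓ.
L = (4π×10⁻⁷)(3800)²(4.119×10^-4)/(0.679 m) = 1.101×10^-2 H.

L ≈ 11.0 mH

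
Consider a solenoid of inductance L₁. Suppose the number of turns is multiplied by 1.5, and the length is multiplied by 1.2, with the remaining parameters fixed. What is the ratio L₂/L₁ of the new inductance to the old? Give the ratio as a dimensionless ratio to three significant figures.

L₂/L₁ = 1.88

For a solenoid, L ∝ μᵣN²A/ℓ.
L₂/L₁ = (1.5)^2 × (1.2)^-1 = 1.88.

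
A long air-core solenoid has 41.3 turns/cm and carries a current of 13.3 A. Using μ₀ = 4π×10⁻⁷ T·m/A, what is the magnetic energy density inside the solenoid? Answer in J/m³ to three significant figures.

u ≈ 1900 J/m³

B = μ₀nI = (4π×10⁻⁷)(4.130×10^3)(13.3) = 6.903×10^-2 T.
u = B²/(2μ₀) = (6.903×10^-2)²/(2×4π×10⁻⁷) = 1.896×10^3 J/m³.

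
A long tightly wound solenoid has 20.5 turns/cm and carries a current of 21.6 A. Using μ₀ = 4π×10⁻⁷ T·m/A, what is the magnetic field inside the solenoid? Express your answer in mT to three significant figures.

B ≈ 55.6 mT

Inside a long solenoid, B = μ₀nI.
B = (4π×10⁻⁷)(2.050×10^3 m⁻¹)(21.6 A) = 5.564×10^-2 T.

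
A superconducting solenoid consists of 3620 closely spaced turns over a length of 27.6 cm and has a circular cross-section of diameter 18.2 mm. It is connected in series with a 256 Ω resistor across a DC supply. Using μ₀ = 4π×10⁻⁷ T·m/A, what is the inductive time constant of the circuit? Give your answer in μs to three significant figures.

A = π(d/2)² = π(9.100×10^-3 m)² = 2.602×10^-4 m².
L = μ₀N²A/ℓ = (4π×10⁻⁷)(3620)²(2.602×10^-4)/(0.276) = 1.552×10^-2 H.
τ = L/R = (1.552×10^-2)/(256) = 6.063×10^-5 s.

τ ≈ 60.6 μs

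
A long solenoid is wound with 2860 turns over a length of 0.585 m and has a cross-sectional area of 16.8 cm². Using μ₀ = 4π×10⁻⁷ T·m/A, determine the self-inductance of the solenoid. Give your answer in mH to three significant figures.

A = 16.8 cm² = 1.680×10^-3 m².
For a long solenoid, L = μ₀N²A/ℓ.
L = (4π×10⁻⁷)(2860)²(1.680×10^-3)/(0.585 m) = 2.952×10^-2 H.

L ≈ 29.5 mH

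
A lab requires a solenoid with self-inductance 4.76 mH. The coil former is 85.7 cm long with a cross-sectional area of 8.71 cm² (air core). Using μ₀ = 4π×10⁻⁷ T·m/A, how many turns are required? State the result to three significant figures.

A = 8.71 cm² = 8.710×10^-4 m².
From L = μ₀N²A/ℓ, N = √(Lℓ / (μ₀A)).
N = √[(4.760×10^-3)(0.857) / ((4π×10⁻⁷)×8.710×10^-4)] = √(3.727×10^6) ≈ 1930.5.

N ≈ 1930 turns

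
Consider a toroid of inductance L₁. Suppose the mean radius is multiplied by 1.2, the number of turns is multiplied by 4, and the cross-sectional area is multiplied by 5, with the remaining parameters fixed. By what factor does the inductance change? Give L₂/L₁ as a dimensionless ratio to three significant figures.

For a toroid, L ∝ μᵣN²A/R.
L₂/L₁ = (1.2)^-1 × (4)^2 × (5) = 66.7.

L₂/L₁ = 66.7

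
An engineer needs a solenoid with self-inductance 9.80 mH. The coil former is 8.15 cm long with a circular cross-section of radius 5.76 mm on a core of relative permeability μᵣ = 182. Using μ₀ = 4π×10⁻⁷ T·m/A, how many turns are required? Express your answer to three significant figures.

N ≈ 183 turns

A = πr² = π(5.760×10^-3 m)² = 1.042×10^-4 m².
From L = μ₀μᵣN²A/ℓ, N = √(Lℓ / (μ₀μᵣA)).
N = √[(9.800×10^-3)(8.150×10^-2) / ((4π×10⁻⁷)(182)×1.042×10^-4)] = √(3.350×10^4) ≈ 183.0.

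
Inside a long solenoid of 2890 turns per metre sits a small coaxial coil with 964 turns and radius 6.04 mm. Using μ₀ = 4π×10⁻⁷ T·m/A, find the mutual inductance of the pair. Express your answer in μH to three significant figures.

The outer solenoid produces a uniform field B₁ = μ₀n₁I₁ across the inner coil,
so the flux linkage is N₂Φ = N₂B₁A₂ = μ₀n₁N₂A₂·I₁, giving M = μ₀n₁N₂A₂.
A₂ = πr² = π(6.040×10^-3 m)² = 1.146×10^-4 m².
M = (4π×10⁻⁷)(2890)(964)(1.146×10^-4) = 4.012×10^-4 H.

M ≈ 401 μH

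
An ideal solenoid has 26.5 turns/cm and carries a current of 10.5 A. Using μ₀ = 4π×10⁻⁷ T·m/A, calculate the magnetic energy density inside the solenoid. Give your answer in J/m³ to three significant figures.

B = μ₀nI = (4π×10⁻⁷)(2.650×10^3)(10.5) = 3.497×10^-2 T.
u = B²/(2μ₀) = (3.497×10^-2)²/(2×4π×10⁻⁷) = 486.46 J/m³.

u ≈ 486 J/m³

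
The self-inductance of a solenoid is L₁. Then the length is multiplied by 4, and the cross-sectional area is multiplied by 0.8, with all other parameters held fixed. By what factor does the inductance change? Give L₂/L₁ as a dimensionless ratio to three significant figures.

For a solenoid, L ∝ μᵣN²A/ℓ.
L₂/L₁ = (4)^-1 × (0.8) = 0.200.

L₂/L₁ = 0.200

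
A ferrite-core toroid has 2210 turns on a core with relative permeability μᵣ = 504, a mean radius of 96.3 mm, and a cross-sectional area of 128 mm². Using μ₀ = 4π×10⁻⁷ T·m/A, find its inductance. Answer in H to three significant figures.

L ≈ 0.654 H

For a thin toroid, L = μ₀μᵣN²A/(2πR).
L = (4π×10⁻⁷)(504)(2210)²(1.280×10^-4) / (2π×9.630×10^-2 m) = 0.6544 H.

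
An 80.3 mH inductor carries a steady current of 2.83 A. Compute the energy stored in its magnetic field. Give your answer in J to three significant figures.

Stored magnetic energy: U = ½LI².
U = ½(8.030×10^-2 H)(2.83 A)² = 0.3216 J.

U ≈ 0.322 J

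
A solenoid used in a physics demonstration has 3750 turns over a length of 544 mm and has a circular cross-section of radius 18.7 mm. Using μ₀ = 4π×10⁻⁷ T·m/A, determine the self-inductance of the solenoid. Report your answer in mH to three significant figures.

L ≈ 35.7 mH

A = πr² = π(1.870×10^-2 m)² = 1.099×10^-3 m².
For a long solenoid, L = μ₀N²A/ℓ.
L = (4π×10⁻⁷)(3750)²(1.099×10^-3)/(0.544 m) = 3.569×10^-2 H.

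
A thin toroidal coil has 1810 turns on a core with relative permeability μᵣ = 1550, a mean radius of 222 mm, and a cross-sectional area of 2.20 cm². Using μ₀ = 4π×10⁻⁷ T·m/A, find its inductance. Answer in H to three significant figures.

For a thin toroid, L = μ₀μᵣN²A/(2πR).
L = (4π×10⁻⁷)(1550)(1810)²(2.200×10^-4) / (2π×0.222 m) = 1.006 H.

L ≈ 1.01 H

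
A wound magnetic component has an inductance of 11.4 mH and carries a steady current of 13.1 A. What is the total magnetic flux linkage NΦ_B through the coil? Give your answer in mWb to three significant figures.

From L = NΦ_B/I, the flux linkage is NΦ_B = LI.
NΦ_B = (1.140×10^-2 H)(13.1 A) = 0.1493 Wb.

NΦ_B ≈ 149 mWb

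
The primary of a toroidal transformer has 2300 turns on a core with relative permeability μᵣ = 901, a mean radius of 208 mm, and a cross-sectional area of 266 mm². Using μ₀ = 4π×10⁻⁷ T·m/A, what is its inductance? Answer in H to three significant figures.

For a thin toroid, L = μ₀μᵣN²A/(2πR).
L = (4π×10⁻⁷)(901)(2300)²(2.660×10^-4) / (2π×0.208 m) = 1.219 H.

L ≈ 1.22 H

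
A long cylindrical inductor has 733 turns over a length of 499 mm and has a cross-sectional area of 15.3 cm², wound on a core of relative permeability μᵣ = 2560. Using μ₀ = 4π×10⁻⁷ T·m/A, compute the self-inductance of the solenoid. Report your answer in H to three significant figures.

L ≈ 5.30 H

A = 15.3 cm² = 1.530×10^-3 m².
For a long solenoid, L = μ₀μᵣN²A/ℓ.
L = (4π×10⁻⁷)(2560)(733)²(1.530×10^-3)/(0.499 m) = 5.3 H.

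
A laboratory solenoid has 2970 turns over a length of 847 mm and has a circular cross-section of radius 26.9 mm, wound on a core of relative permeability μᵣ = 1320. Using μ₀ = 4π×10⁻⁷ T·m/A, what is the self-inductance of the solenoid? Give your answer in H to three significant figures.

A = πr² = π(2.690×10^-2 m)² = 2.273×10^-3 m².
For a long solenoid, L = μ₀μᵣN²A/ℓ.
L = (4π×10⁻⁷)(1320)(2970)²(2.273×10^-3)/(0.847 m) = 39.27 H.

L ≈ 39.3 H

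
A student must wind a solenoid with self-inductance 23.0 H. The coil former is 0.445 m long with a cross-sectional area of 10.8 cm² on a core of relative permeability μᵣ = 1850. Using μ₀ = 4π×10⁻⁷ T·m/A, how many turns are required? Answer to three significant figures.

N ≈ 2020 turns

A = 10.8 cm² = 1.080×10^-3 m².
From L = μ₀μᵣN²A/ℓ, N = √(Lℓ / (μ₀μᵣA)).
N = √[(23)(0.445) / ((4π×10⁻⁷)(1850)×1.080×10^-3)] = √(4.076×10^6) ≈ 2019.0.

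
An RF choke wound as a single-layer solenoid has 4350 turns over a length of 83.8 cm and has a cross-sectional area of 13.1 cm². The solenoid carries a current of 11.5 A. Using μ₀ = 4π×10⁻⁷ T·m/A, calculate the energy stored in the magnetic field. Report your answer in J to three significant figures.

A = 13.1 cm² = 1.310×10^-3 m².
L = μ₀N²A/ℓ = (4π×10⁻⁷)(4350)²(1.310×10^-3)/(0.838) = 3.717×10^-2 H.
U = ½LI² = ½(3.717×10^-2)(11.5)² = 2.458 J.

U ≈ 2.46 J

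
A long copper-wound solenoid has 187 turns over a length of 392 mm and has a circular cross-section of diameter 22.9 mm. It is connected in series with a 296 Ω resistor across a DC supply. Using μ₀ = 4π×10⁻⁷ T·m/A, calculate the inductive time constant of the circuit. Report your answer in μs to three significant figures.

A = π(d/2)² = π(1.145×10^-2 m)² = 4.119×10^-4 m².
L = μ₀N²A/ℓ = (4π×10⁻⁷)(187)²(4.119×10^-4)/(0.392) = 4.617×10^-5 H.
τ = L/R = (4.617×10^-5)/(296) = 1.560×10^-7 s.

τ ≈ 0.156 μs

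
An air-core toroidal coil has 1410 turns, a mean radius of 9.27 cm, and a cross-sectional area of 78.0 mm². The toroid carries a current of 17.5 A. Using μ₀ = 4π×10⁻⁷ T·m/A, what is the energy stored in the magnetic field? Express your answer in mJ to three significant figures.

L = μ₀N²A/(2πR) = (4π×10⁻⁷)(1410)²(7.800×10^-5)/(2π×9.270×10^-2) = 3.346×10^-4 H.
U = ½LI² = ½(3.346×10^-4)(17.5)² = 5.123×10^-2 J.

U ≈ 51.2 mJ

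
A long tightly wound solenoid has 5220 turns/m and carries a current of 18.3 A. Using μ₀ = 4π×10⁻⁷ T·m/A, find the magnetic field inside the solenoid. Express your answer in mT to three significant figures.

B ≈ 120 mT

Inside a long solenoid, B = μ₀nI.
B = (4π×10⁻⁷)(5.220×10^3 m⁻¹)(18.3 A) = 0.12 T.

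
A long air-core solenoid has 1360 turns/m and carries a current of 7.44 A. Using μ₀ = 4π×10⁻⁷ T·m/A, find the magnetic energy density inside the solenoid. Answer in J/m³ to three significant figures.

B = μ₀nI = (4π×10⁻⁷)(1.360×10^3)(7.44) = 1.272×10^-2 T.
u = B²/(2μ₀) = (1.272×10^-2)²/(2×4π×10⁻⁷) = 64.33 J/m³.

u ≈ 64.3 J/m³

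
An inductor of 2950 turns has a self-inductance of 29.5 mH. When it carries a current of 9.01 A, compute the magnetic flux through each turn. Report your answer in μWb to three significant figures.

Φ_B ≈ 90.1 μWb

From L = NΦ_B/I, the flux per turn is Φ_B = LI/N.
Φ_B = (2.950×10^-2 H)(9.01 A)/2950 = 9.010×10^-5 Wb.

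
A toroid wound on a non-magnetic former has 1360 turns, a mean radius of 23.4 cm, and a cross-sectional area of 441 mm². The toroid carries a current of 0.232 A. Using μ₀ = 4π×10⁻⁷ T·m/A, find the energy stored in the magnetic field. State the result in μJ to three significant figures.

L = μ₀N²A/(2πR) = (4π×10⁻⁷)(1360)²(4.410×10^-4)/(2π×0.234) = 6.972×10^-4 H.
U = ½LI² = ½(6.972×10^-4)(0.232)² = 1.876×10^-5 J.

U ≈ 18.8 μJ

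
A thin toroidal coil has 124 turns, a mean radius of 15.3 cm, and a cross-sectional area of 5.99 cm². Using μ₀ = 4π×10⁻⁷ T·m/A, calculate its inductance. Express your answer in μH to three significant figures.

For a thin toroid, L = μ₀N²A/(2πR).
L = (4π×10⁻⁷)(124)²(5.990×10^-4) / (2π×0.153 m) = 1.204×10^-5 H.

L ≈ 12.0 μH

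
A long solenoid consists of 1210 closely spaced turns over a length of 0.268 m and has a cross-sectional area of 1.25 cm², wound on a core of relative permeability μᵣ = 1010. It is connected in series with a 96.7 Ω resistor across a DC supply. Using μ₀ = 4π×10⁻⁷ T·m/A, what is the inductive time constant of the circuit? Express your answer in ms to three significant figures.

A = 1.25 cm² = 1.250×10^-4 m².
L = μ₀μᵣN²A/ℓ = (4π×10⁻⁷)(1010)(1210)²(1.250×10^-4)/(0.268) = 0.8667 H.
τ = L/R = (0.8667)/(96.7) = 8.963×10^-3 s.

τ ≈ 8.96 ms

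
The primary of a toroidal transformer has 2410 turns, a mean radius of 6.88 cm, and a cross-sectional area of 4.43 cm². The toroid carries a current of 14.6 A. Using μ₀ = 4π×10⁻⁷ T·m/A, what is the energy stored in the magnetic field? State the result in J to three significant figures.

U ≈ 0.797 J

L = μ₀N²A/(2πR) = (4π×10⁻⁷)(2410)²(4.430×10^-4)/(2π×6.880×10^-2) = 7.480×10^-3 H.
U = ½LI² = ½(7.480×10^-3)(14.6)² = 0.7972 J.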